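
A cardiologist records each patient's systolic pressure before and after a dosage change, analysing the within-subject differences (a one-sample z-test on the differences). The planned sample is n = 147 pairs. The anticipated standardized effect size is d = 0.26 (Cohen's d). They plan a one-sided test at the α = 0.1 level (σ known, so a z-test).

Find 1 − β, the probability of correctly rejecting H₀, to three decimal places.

Noncentrality parameter: δ = d·√n = 0.26 × √147 = 3.1523
One-sided α = 0.1 → critical value z_{0.1} = 1.282.
Power = Φ(δ − 1.282) = Φ(1.871) = 0.9693.

Power ≈ 0.969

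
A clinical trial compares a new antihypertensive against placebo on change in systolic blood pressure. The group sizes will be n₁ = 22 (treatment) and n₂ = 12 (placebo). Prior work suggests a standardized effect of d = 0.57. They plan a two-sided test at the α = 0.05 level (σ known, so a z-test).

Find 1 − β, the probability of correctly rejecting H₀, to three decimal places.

Power ≈ 0.355

Noncentrality parameter: δ = d / √(1/n₁ + 1/n₂) = 0.57 / √(1/22 + 1/12) = 1.5883
Critical value for a two-sided test at α = 0.05: z_{α/2} = 1.960.
Power = Φ(δ − 1.960) + Φ(−δ − 1.960) = Φ(-0.372) + Φ(-3.548) = 0.3551 + 0.0002 = 0.3553.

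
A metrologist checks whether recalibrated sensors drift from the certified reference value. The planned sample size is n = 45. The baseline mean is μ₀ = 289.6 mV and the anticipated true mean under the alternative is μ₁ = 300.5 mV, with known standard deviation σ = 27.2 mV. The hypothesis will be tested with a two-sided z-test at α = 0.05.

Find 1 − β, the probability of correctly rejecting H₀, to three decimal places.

Power ≈ 0.767

Standardized effect: d = |μ₁ − μ₀| / σ = |300.5 − 289.6| / 27.2 = 0.4007
Noncentrality parameter: δ = d·√n = 0.4007 × √45 = 2.6882
Critical value for a two-sided test at α = 0.05: z_{α/2} = 1.960.
Power = Φ(δ − 1.960) + Φ(−δ − 1.960) = Φ(0.728) + Φ(-4.648) = 0.7668 + 0.0000 = 0.7668.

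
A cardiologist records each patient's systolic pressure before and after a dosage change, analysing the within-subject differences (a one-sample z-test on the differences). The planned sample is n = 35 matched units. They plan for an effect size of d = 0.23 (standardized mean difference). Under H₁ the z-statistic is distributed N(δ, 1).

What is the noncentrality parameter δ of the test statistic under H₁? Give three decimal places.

The noncentrality parameter scales effect size by the design's sample-size factor: δ = d·√n = 0.23 × √35 = 1.3607

δ ≈ 1.361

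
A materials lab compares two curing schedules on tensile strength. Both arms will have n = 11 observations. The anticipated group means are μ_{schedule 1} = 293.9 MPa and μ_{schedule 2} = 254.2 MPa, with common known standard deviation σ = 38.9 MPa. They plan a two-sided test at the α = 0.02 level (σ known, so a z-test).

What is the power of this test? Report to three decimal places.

Power ≈ 0.527

Standardized effect: d = |μ_{schedule 1} − μ_{schedule 2}| / σ = |293.9 − 254.2| / 38.9 = 1.0206
Noncentrality parameter: δ = d·√(n/2) = 1.0206 × √(11/2) = 2.3934
Two-sided α = 0.02 → critical value z_{0.01} = 2.326.
Power = Φ(δ − 2.326) + Φ(−δ − 2.326) = Φ(0.067) + Φ(-4.720) = 0.5267 + 0.0000 = 0.5267.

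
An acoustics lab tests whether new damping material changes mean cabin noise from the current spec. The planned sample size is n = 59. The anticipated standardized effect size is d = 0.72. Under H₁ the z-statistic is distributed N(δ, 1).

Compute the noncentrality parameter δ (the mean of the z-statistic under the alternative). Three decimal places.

The noncentrality parameter scales effect size by the design's sample-size factor: δ = d·√n = 0.72 × √59 = 5.5304

δ ≈ 5.530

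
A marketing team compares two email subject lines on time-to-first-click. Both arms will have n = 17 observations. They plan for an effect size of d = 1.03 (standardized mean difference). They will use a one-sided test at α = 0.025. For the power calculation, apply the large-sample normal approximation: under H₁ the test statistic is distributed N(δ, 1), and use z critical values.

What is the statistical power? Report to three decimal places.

Noncentrality parameter: δ = d·√(n/2) = 1.03 × √(17/2) = 3.0029
Critical value for a one-sided test at α = 0.025: z_α = 1.960.
Power = P(Z > 1.960 − δ) = Φ(1.043) = 0.8515.

Power ≈ 0.852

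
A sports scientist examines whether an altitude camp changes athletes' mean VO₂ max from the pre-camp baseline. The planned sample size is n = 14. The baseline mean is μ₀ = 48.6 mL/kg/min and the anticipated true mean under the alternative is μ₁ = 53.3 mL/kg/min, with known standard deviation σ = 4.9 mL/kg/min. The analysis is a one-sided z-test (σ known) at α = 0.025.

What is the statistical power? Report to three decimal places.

Power ≈ 0.948

Standardized effect: d = |μ₁ − μ₀| / σ = |53.3 − 48.6| / 4.9 = 0.9592
Noncentrality parameter: δ = d·√n = 0.9592 × √14 = 3.5889
One-sided α = 0.025 → critical value z_{0.025} = 1.960.
Power = Φ(δ − 1.960) = Φ(1.629) = 0.9483.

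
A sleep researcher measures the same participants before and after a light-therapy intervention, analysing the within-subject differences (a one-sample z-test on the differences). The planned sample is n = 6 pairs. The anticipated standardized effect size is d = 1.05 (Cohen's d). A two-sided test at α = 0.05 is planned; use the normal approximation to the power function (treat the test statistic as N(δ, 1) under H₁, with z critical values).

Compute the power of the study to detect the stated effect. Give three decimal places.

Noncentrality parameter: δ = d·√n = 1.05 × √6 = 2.5720
Critical value for a two-sided test at α = 0.05: z_{α/2} = 1.960.
Power = Φ(δ − 1.960) + Φ(−δ − 1.960) = Φ(0.612) + Φ(-4.532) = 0.7297 + 0.0000 = 0.7297.

Power ≈ 0.730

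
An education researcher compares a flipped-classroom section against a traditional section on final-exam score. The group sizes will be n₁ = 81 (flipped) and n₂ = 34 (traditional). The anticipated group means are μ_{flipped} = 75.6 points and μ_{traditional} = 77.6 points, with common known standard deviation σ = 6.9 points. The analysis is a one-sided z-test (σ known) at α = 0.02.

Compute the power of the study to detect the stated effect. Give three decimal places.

Standardized effect: d = |μ_{flipped} − μ_{traditional}| / σ = |75.6 − 77.6| / 6.9 = 0.2899
Noncentrality parameter: δ = d / √(1/n₁ + 1/n₂) = 0.2899 / √(1/81 + 1/34) = 1.4184
One-sided α = 0.02 → critical value z_{0.02} = 2.054.
Power = Φ(δ − 2.054) = Φ(-0.635) = 0.2626.

Power ≈ 0.263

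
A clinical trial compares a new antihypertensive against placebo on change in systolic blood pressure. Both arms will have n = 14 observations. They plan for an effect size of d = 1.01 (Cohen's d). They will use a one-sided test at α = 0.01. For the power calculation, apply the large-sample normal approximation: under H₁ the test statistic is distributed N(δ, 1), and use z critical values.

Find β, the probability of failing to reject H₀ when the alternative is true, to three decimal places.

Noncentrality parameter: λ = d·√(n/2) = 1.01 × √(14/2) = 2.6722
Critical value for a one-sided test at α = 0.01: z_α = 2.326.
Power = Φ(λ − 2.326) = Φ(0.346) = 0.6353.
Type II error: β = 1 − power = 1 − 0.6353 = 0.3647.

β ≈ 0.365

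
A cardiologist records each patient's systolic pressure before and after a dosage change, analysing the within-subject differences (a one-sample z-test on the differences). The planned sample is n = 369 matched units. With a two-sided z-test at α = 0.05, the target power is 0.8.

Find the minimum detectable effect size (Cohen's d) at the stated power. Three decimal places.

Required noncentrality: δ = z_{0.025} + z_{0.20} = 1.960 + 0.842 = 2.802.
(The second rejection-region term Φ(−δ − z_{α/2}) is negligible and dropped.)
δ = d·√n ⇒ d = δ/√n = 2.802/√369 = 0.1458.

d ≈ 0.146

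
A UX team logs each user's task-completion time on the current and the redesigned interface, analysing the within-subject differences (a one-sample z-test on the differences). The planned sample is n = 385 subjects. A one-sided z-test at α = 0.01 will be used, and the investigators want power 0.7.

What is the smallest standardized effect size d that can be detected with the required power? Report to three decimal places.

Required noncentrality: δ = z_{0.01} + z_{0.30} = 2.326 + 0.524 = 2.851.
δ = d·√n ⇒ d = δ/√n = 2.851/√385 = 0.1453.

d ≈ 0.145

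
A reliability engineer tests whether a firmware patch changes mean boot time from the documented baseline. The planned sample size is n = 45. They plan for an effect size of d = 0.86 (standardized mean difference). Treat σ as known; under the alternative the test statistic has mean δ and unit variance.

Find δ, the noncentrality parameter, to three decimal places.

δ ≈ 5.769

The noncentrality parameter scales effect size by the design's sample-size factor: δ = d·√n = 0.86 × √45 = 5.7691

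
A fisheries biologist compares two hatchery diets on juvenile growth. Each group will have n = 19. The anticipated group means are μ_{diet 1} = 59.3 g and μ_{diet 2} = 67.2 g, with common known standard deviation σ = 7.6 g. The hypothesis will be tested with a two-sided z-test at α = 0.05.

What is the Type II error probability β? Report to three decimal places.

Standardized effect: d = |μ_{diet 1} − μ_{diet 2}| / σ = |59.3 − 67.2| / 7.6 = 1.0395
Noncentrality parameter: δ = d·√(n/2) = 1.0395 × √(19/2) = 3.2039
Two-sided α = 0.05 → critical value z_{0.025} = 1.960.
Power = Φ(δ − 1.960) + Φ(−δ − 1.960) = Φ(1.244) + Φ(-5.164) = 0.8932 + 0.0000 = 0.8932.
Type II error: β = 1 − power = 1 − 0.8932 = 0.1068.

β ≈ 0.107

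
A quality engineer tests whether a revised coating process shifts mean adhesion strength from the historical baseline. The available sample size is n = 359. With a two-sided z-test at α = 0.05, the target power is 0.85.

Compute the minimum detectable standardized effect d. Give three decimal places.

d ≈ 0.158

Need Φ(δ − 1.960) = 0.85, so δ = 1.960 + 1.036 = 2.996.
(Lower-tail contribution to power is negligible for δ > 0.)
δ = d·√n ⇒ d = δ/√n = 2.996/√359 = 0.1581.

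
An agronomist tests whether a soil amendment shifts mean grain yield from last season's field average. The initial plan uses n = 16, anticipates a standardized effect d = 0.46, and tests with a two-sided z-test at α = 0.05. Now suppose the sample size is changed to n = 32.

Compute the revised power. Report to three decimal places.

Power ≈ 0.740

With n = 32: δ = d·√n = 0.46 × √32 = 2.6022. Critical value z_{0.025} = 1.960.
Revised power = Φ(δ − 1.960) + Φ(−δ − 1.960) = Φ(0.642) + Φ(-4.562) = 0.7396 + 0.0000 = 0.7396.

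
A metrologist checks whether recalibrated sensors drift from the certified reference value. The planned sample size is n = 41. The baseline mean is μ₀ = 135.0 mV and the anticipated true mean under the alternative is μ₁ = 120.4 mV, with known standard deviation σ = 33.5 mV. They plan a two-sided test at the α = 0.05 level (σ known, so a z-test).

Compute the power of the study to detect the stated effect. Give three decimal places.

Power ≈ 0.797

Standardized effect: d = |μ₁ − μ₀| / σ = |120.4 − 135.0| / 33.5 = 0.4358
Noncentrality parameter: δ = d·√n = 0.4358 × √41 = 2.7906
Two-sided α = 0.05 → critical value z_{0.025} = 1.960.
Power = Φ(δ − 1.960) + Φ(−δ − 1.960) = Φ(0.831) + Φ(-4.751) = 0.7969 + 0.0000 = 0.7969.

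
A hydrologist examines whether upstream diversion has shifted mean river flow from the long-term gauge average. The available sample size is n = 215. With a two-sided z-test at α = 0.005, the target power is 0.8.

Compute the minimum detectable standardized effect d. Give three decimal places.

d ≈ 0.249

Required noncentrality: δ = z_{0.0025} + z_{0.20} = 2.807 + 0.842 = 3.649.
(Lower-tail contribution to power is negligible for δ > 0.)
δ = d·√n ⇒ d = δ/√n = 3.649/√215 = 0.2488.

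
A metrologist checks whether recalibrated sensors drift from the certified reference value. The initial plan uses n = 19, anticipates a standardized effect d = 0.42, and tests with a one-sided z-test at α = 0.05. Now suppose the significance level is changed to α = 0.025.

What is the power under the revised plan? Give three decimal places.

Power ≈ 0.449

δ = d·√n = 0.42 × √19 = 1.8307 (unchanged). New critical value: z_{0.025} = 1.960.
Revised power = P(Z > 1.960 − δ) = Φ(-0.129) = 0.4486.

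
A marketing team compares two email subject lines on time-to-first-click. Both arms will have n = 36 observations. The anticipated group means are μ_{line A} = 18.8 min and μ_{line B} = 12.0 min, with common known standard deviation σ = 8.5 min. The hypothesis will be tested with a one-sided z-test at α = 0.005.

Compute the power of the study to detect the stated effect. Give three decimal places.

Power ≈ 0.793

Standardized effect: d = |μ_{line A} − μ_{line B}| / σ = |18.8 − 12.0| / 8.5 = 0.8000
Noncentrality parameter: δ = d·√(n/2) = 0.8000 × √(36/2) = 3.3941
Critical value for a one-sided test at α = 0.005: z_α = 2.576.
Power = P(Z > 2.576 − δ) = Φ(0.818) = 0.7934.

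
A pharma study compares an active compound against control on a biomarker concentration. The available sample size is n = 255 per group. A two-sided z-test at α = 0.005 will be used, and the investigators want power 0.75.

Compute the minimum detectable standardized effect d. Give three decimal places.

d ≈ 0.308

Need Φ(δ − 2.807) = 0.75, so δ = 2.807 + 0.674 = 3.482.
(Lower-tail contribution to power is negligible for δ > 0.)
δ = d·√(n/2) ⇒ d = δ/√(n/2) = 3.482/√(255/2) = 0.3083.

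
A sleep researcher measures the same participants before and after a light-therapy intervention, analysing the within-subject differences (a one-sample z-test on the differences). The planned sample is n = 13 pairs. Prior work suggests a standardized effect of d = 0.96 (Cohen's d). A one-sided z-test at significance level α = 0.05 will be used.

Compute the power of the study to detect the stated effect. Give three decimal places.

Noncentrality parameter: δ = d·√n = 0.96 × √13 = 3.4613
Critical value for a one-sided test at α = 0.05: z_α = 1.645.
Power = P(Z > 1.645 − δ) = Φ(1.816) = 0.9654.

Power ≈ 0.965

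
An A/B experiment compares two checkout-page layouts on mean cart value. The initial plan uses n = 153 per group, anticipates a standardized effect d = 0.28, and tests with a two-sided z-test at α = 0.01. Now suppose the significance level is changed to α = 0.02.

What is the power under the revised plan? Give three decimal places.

δ = d·√(n/2) = 0.28 × √(153/2) = 2.4490 (unchanged). New critical value: z_{0.01} = 2.326.
Revised power = Φ(δ − 2.326) + Φ(−δ − 2.326) = Φ(0.123) + Φ(-4.775) = 0.5488 + 0.0000 = 0.5488.

Power ≈ 0.549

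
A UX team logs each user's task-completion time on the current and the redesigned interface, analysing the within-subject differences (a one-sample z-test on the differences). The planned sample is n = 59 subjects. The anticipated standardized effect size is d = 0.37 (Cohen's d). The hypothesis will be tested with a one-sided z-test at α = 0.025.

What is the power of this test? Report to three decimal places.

Noncentrality parameter: δ = d·√n = 0.37 × √59 = 2.8420
Critical value for a one-sided test at α = 0.025: z_α = 1.960.
Power = P(Z > 1.960 − δ) = Φ(0.882) = 0.8111.

Power ≈ 0.811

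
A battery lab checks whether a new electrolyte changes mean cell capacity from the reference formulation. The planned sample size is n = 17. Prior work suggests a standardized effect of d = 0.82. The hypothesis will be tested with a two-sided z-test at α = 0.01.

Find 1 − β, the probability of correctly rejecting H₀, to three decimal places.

Power ≈ 0.790

Noncentrality parameter: δ = d·√n = 0.82 × √17 = 3.3809
Two-sided α = 0.01 → critical value z_{0.005} = 2.576.
Power = Φ(δ − 2.576) + Φ(−δ − 2.576) = Φ(0.805) + Φ(-5.957) = 0.7896 + 0.0000 = 0.7896.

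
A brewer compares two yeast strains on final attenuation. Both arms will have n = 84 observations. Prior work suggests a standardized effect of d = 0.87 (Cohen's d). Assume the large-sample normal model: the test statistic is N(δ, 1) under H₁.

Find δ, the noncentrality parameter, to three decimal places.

δ ≈ 5.638

The noncentrality parameter scales effect size by the design's sample-size factor: δ = d·√(n/2) = 0.87 × √(84/2) = 5.6382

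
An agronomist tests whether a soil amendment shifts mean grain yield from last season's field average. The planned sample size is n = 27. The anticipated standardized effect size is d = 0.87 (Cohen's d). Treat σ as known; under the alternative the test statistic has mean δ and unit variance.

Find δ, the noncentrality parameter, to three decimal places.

δ = d·√n = 0.87 × √27 = 4.5207

δ ≈ 4.521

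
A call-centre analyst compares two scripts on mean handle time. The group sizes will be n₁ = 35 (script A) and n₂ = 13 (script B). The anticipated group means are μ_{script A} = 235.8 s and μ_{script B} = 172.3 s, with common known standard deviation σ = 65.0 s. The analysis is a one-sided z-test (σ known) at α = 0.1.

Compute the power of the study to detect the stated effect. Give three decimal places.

Standardized effect: d = |μ_{script A} − μ_{script B}| / σ = |235.8 − 172.3| / 65.0 = 0.9769
Noncentrality parameter: δ = d / √(1/n₁ + 1/n₂) = 0.9769 / √(1/35 + 1/13) = 3.0078
Critical value for a one-sided test at α = 0.1: z_α = 1.282.
Power = Φ(δ − 1.282) = Φ(1.726) = 0.9578.

Power ≈ 0.958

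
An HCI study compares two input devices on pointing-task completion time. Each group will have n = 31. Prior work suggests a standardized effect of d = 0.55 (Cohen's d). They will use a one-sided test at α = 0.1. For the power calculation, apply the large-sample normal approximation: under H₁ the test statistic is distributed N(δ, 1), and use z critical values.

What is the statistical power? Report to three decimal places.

Power ≈ 0.812

Noncentrality parameter: δ = d·√(n/2) = 0.55 × √(31/2) = 2.1654
One-sided α = 0.1 → critical value z_{0.1} = 1.282.
Power = Φ(δ − 1.282) = Φ(0.884) = 0.8116.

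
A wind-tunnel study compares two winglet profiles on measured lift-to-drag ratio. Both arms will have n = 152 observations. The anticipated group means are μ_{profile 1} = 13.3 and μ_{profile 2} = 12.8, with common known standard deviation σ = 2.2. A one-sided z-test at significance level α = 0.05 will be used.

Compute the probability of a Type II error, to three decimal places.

β ≈ 0.368

Standardized effect: d = |μ_{profile 1} − μ_{profile 2}| / σ = |13.3 − 12.8| / 2.2 = 0.2273
Noncentrality parameter: δ = d·√(n/2) = 0.2273 × √(152/2) = 1.9813
Critical value for a one-sided test at α = 0.05: z_α = 1.645.
Power = P(Z > 1.645 − δ) = Φ(0.336) = 0.6317.
Type II error: β = 1 − power = 1 − 0.6317 = 0.3683.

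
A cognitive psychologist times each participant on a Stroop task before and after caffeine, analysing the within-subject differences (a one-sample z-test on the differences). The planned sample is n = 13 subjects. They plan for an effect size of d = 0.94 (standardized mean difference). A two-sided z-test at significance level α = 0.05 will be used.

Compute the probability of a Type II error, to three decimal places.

Noncentrality parameter: δ = d·√n = 0.94 × √13 = 3.3892
Critical value for a two-sided test at α = 0.05: z_{α/2} = 1.960.
Power = Φ(δ − 1.960) + Φ(−δ − 1.960) = Φ(1.429) + Φ(-5.349) = 0.9235 + 0.0000 = 0.9235.
Type II error: β = 1 − power = 1 − 0.9235 = 0.0765.

β ≈ 0.076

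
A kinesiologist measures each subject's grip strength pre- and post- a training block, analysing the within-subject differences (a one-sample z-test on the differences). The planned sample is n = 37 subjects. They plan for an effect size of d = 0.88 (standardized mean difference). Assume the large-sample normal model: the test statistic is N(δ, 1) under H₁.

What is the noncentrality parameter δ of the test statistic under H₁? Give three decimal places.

The noncentrality parameter scales effect size by the design's sample-size factor: δ = d·√n = 0.88 × √37 = 5.3528

δ ≈ 5.353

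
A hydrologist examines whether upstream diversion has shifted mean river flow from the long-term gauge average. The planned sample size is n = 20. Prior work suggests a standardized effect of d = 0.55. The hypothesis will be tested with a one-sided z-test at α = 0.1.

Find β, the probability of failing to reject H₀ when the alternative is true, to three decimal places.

β ≈ 0.119

Noncentrality parameter: δ = d·√n = 0.55 × √20 = 2.4597
One-sided α = 0.1 → critical value z_{0.1} = 1.282.
Power = Φ(δ − 1.282) = Φ(1.178) = 0.8806.
Type II error: β = 1 − power = 1 − 0.8806 = 0.1194.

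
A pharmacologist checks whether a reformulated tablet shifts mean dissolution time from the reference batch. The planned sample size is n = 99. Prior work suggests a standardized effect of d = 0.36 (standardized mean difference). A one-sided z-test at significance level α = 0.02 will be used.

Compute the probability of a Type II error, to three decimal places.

β ≈ 0.063

Noncentrality parameter: δ = d·√n = 0.36 × √99 = 3.5820
One-sided α = 0.02 → critical value z_{0.02} = 2.054.
Power = P(Z > 2.054 − δ) = Φ(1.528) = 0.9368.
Type II error: β = 1 − power = 1 − 0.9368 = 0.0632.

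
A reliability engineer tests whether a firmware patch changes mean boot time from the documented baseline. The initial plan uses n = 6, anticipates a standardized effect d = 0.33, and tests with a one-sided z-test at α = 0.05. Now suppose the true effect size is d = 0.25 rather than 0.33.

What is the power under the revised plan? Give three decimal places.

Power ≈ 0.151

With d = 0.25: δ = d·√n = 0.25 × √6 = 0.6124. Critical value z_{0.05} = 1.645.
Revised power = P(Z > 1.645 − δ) = Φ(-1.032) = 0.1509.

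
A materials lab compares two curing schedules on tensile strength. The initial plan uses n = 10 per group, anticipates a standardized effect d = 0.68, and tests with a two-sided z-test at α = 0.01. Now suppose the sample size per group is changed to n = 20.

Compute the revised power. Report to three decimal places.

Power ≈ 0.335

With n = 20 per group: δ = d·√(n/2) = 0.68 × √(20/2) = 2.1503. Critical value z_{0.005} = 2.576.
Revised power = Φ(δ − 2.576) + Φ(−δ − 2.576) = Φ(-0.425) + Φ(-4.726) = 0.3352 + 0.0000 = 0.3352.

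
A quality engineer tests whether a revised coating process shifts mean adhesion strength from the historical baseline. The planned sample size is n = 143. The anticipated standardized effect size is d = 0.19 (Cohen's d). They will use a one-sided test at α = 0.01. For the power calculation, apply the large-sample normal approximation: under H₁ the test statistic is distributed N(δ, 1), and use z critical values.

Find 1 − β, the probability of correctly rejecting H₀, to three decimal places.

Noncentrality parameter: δ = d·√n = 0.19 × √143 = 2.2721
One-sided α = 0.01 → critical value z_{0.01} = 2.326.
Power = P(Z > 2.326 − δ) = Φ(-0.054) = 0.4784.

Power ≈ 0.478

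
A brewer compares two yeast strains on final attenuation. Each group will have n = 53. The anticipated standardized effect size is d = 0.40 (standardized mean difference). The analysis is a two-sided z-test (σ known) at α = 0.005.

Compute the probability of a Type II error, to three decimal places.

β ≈ 0.773

Noncentrality parameter: δ = d·√(n/2) = 0.40 × √(53/2) = 2.0591
Critical value for a two-sided test at α = 0.005: z_{α/2} = 2.807.
Power = Φ(δ − 2.807) + Φ(−δ − 2.807) = Φ(-0.748) + Φ(-4.866) = 0.2273 + 0.0000 = 0.2273.
Type II error: β = 1 − power = 1 − 0.2273 = 0.7727.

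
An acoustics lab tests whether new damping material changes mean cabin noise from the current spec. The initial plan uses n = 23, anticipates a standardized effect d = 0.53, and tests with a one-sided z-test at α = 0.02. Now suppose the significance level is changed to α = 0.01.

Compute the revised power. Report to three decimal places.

δ = d·√n = 0.53 × √23 = 2.5418 (unchanged). New critical value: z_{0.01} = 2.326.
Revised power = Φ(δ − 2.326) = Φ(0.215) = 0.5853.

Power ≈ 0.585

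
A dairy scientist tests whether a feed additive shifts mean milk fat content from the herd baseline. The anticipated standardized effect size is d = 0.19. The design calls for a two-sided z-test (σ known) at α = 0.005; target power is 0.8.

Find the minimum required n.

For power 0.8 need Φ(δ − z_{0.0025}) = 0.8, so δ = z_{0.0025} + z_{0.20} = 2.807 + 0.842 = 3.649.
(For δ > 0 the lower-tail rejection region contributes negligibly to power, so the one-term inversion is standard.)
δ = d·√n ⇒ n = (δ/d)² = (3.649 / 0.19)² = 368.77.
Round up to the next whole unit.

n = 369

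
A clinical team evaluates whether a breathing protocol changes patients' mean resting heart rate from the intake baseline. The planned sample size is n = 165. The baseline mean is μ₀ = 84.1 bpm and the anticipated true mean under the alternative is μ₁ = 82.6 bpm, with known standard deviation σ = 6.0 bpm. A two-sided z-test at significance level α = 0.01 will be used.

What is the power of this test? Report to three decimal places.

Power ≈ 0.737

Standardized effect: d = |μ₁ − μ₀| / σ = |82.6 − 84.1| / 6.0 = 0.2500
Noncentrality parameter: δ = d·√n = 0.2500 × √165 = 3.2113
Two-sided α = 0.01 → critical value z_{0.005} = 2.576.
Power = Φ(δ − 2.576) + Φ(−δ − 2.576) = Φ(0.635) + Φ(-5.787) = 0.7374 + 0.0000 = 0.7374.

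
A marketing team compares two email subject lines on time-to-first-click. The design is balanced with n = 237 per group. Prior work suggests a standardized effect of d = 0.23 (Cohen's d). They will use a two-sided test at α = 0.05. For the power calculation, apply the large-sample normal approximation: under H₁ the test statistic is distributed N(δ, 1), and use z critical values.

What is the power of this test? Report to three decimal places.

Power ≈ 0.707

Noncentrality parameter: δ = d·√(n/2) = 0.23 × √(237/2) = 2.5037
Critical value for a two-sided test at α = 0.05: z_{α/2} = 1.960.
Power = Φ(δ − 1.960) + Φ(−δ − 1.960) = Φ(0.544) + Φ(-4.464) = 0.7067 + 0.0000 = 0.7067.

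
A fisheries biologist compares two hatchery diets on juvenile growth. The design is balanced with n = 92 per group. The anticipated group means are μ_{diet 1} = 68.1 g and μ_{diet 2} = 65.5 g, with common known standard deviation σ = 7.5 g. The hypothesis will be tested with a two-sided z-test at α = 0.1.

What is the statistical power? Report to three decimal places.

Power ≈ 0.760

Standardized effect: d = |μ_{diet 1} − μ_{diet 2}| / σ = |68.1 − 65.5| / 7.5 = 0.3467
Noncentrality parameter: δ = d·√(n/2) = 0.3467 × √(92/2) = 2.3512
Critical value for a two-sided test at α = 0.1: z_{α/2} = 1.645.
Power = Φ(δ − 1.645) + Φ(−δ − 1.645) = Φ(0.706) + Φ(-3.996) = 0.7600 + 0.0000 = 0.7600.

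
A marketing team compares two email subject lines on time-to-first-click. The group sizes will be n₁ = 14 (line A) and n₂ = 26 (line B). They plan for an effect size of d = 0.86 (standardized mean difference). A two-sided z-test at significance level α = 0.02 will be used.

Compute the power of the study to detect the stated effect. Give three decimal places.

Power ≈ 0.606

Noncentrality parameter: δ = d / √(1/n₁ + 1/n₂) = 0.86 / √(1/14 + 1/26) = 2.5943
Critical value for a two-sided test at α = 0.02: z_{α/2} = 2.326.
Power = Φ(δ − 2.326) + Φ(−δ − 2.326) = Φ(0.268) + Φ(-4.921) = 0.6056 + 0.0000 = 0.6056.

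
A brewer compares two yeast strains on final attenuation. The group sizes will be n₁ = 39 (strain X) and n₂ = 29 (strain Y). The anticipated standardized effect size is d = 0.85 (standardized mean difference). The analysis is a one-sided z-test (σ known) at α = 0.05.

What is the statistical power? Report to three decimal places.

Power ≈ 0.966

Noncentrality parameter: δ = d / √(1/n₁ + 1/n₂) = 0.85 / √(1/39 + 1/29) = 3.4665
One-sided α = 0.05 → critical value z_{0.05} = 1.645.
Power = P(Z > 1.645 − δ) = Φ(1.822) = 0.9657.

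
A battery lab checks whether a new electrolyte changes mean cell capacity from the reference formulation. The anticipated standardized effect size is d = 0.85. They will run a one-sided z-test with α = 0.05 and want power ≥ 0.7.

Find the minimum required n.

n = 7

Set Φ(δ − 1.645) = 0.7; then δ − 1.645 = Φ⁻¹(0.7) = 0.524, giving δ = 2.169.
δ = d·√n ⇒ n = (δ/d)² = (2.169 / 0.85)² = 6.51.
Round up to the next whole unit.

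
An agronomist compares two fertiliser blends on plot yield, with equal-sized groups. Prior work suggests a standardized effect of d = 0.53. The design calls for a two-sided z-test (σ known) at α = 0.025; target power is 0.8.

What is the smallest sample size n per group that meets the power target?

Set Φ(δ − 2.241) = 0.8; then δ − 2.241 = Φ⁻¹(0.8) = 0.842, giving δ = 3.083.
(Ignoring the negligible lower-tail rejection probability gives the usual closed-form inversion.)
δ = d·√(n/2) ⇒ n = 2(δ/d)² = 2 × (3.083 / 0.53)² = 67.68.
Round up to the next whole unit.

n = 68 per group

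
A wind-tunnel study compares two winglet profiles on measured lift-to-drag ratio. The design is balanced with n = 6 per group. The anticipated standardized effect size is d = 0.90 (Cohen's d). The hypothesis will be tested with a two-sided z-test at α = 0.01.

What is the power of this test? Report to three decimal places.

Noncentrality parameter: δ = d·√(n/2) = 0.90 × √(6/2) = 1.5588
Critical value for a two-sided test at α = 0.01: z_{α/2} = 2.576.
Power = Φ(δ − 2.576) + Φ(−δ − 2.576) = Φ(-1.017) + Φ(-4.135) = 0.1546 + 0.0000 = 0.1546.

Power ≈ 0.155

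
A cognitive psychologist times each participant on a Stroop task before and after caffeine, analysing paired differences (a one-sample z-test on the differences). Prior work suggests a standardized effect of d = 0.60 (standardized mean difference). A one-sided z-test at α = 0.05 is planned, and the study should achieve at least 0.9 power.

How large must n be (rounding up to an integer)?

n = 24

For power 0.9 need Φ(δ − z_{0.05}) = 0.9, so δ = z_{0.05} + z_{0.10} = 1.645 + 1.282 = 2.926.
δ = d·√n ⇒ n = (δ/d)² = (2.926 / 0.60)² = 23.79.
Round up to the next whole unit.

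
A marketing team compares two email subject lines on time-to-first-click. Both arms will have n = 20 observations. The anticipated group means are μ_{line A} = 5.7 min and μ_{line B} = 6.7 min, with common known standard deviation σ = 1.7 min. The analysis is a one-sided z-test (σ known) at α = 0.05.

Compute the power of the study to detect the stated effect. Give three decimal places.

Power ≈ 0.585

Standardized effect: d = |μ_{line A} − μ_{line B}| / σ = |5.7 − 6.7| / 1.7 = 0.5882
Noncentrality parameter: δ = d·√(n/2) = 0.5882 × √(20/2) = 1.8602
One-sided α = 0.05 → critical value z_{0.05} = 1.645.
Power = Φ(δ − 1.645) = Φ(0.215) = 0.5852.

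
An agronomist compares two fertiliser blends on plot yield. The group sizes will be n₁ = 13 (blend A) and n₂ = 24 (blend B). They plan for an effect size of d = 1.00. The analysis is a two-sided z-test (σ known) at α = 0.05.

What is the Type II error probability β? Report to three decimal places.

Noncentrality parameter: δ = d / √(1/n₁ + 1/n₂) = 1.00 / √(1/13 + 1/24) = 2.9039
Two-sided α = 0.05 → critical value z_{0.025} = 1.960.
Power = Φ(δ − 1.960) + Φ(−δ − 1.960) = Φ(0.944) + Φ(-4.864) = 0.8274 + 0.0000 = 0.8274.
Type II error: β = 1 − power = 1 − 0.8274 = 0.1726.

β ≈ 0.173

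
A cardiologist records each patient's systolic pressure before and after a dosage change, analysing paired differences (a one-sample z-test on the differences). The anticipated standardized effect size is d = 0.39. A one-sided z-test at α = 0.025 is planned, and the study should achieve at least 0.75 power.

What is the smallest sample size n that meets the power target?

n = 46

Set Φ(δ − 1.960) = 0.75; then δ − 1.960 = Φ⁻¹(0.75) = 0.674, giving δ = 2.634.
δ = d·√n ⇒ n = (δ/d)² = (2.634 / 0.39)² = 45.63.
Rounding up, n = 46.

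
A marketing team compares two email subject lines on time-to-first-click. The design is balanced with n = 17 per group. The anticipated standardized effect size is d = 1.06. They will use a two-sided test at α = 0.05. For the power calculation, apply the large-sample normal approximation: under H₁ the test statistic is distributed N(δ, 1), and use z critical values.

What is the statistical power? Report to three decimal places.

Noncentrality parameter: δ = d·√(n/2) = 1.06 × √(17/2) = 3.0904
Two-sided α = 0.05 → critical value z_{0.025} = 1.960.
Power = Φ(δ − 1.960) + Φ(−δ − 1.960) = Φ(1.130) + Φ(-5.050) = 0.8709 + 0.0000 = 0.8709.

Power ≈ 0.871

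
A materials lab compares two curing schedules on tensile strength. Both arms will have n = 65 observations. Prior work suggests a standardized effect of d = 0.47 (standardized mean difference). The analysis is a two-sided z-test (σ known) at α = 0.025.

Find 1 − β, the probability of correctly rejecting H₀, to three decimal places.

Power ≈ 0.669

Noncentrality parameter: δ = d·√(n/2) = 0.47 × √(65/2) = 2.6794
Two-sided α = 0.025 → critical value z_{0.0125} = 2.241.
Power = Φ(δ − 2.241) + Φ(−δ − 2.241) = Φ(0.438) + Φ(-4.921) = 0.6693 + 0.0000 = 0.6693.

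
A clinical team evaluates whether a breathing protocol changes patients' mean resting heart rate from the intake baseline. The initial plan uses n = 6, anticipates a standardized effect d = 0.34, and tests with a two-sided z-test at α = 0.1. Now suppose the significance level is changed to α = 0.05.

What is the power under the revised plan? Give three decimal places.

δ = d·√n = 0.34 × √6 = 0.8328 (unchanged). New critical value: z_{0.025} = 1.960.
Revised power = Φ(δ − 1.960) + Φ(−δ − 1.960) = Φ(-1.127) + Φ(-2.793) = 0.1298 + 0.0026 = 0.1325.

Power ≈ 0.132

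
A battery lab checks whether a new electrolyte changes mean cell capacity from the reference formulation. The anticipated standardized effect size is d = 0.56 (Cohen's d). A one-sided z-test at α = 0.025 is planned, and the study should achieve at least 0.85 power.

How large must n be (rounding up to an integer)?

n = 29

For power 0.85 need Φ(δ − z_{0.025}) = 0.85, so δ = z_{0.025} + z_{0.15} = 1.960 + 1.036 = 2.996.
δ = d·√n ⇒ n = (δ/d)² = (2.996 / 0.56)² = 28.63.
Round up to the next whole unit.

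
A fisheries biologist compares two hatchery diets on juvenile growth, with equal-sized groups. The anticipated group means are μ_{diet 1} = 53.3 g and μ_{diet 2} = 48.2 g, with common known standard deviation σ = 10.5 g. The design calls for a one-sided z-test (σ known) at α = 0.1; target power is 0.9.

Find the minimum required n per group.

Standardized effect: d = |μ_{diet 1} − μ_{diet 2}| / σ = |53.3 − 48.2| / 10.5 = 0.4857
Set Φ(δ − 1.282) = 0.9; then δ − 1.282 = Φ⁻¹(0.9) = 1.282, giving δ = 2.563.
δ = d·√(n/2) ⇒ n = 2(δ/d)² = 2 × (2.563 / 0.4857)² = 55.69.
Round up to the next whole unit.

n = 56 per group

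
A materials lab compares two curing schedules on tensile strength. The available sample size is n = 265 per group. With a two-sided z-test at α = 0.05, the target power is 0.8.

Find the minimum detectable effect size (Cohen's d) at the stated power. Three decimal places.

d ≈ 0.243

Need Φ(δ − 1.960) = 0.8, so δ = 1.960 + 0.842 = 2.802.
(The second rejection-region term Φ(−δ − z_{α/2}) is negligible and dropped.)
δ = d·√(n/2) ⇒ d = δ/√(n/2) = 2.802/√(265/2) = 0.2434.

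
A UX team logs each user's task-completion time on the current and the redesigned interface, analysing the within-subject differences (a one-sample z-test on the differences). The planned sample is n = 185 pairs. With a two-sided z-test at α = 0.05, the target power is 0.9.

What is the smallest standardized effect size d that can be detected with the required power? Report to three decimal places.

d ≈ 0.238

Required noncentrality: δ = z_{0.025} + z_{0.10} = 1.960 + 1.282 = 3.242.
(Lower-tail contribution to power is negligible for δ > 0.)
δ = d·√n ⇒ d = δ/√n = 3.242/√185 = 0.2383.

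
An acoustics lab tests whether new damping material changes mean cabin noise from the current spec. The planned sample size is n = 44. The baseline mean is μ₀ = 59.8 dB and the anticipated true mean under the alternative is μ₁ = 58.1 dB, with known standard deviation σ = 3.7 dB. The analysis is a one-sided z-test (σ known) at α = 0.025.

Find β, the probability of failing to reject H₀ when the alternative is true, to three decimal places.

Standardized effect: d = |μ₁ − μ₀| / σ = |58.1 − 59.8| / 3.7 = 0.4595
Noncentrality parameter: δ = d·√n = 0.4595 × √44 = 3.0477
One-sided α = 0.025 → critical value z_{0.025} = 1.960.
Power = P(Z > 1.960 − δ) = Φ(1.088) = 0.8616.
Type II error: β = 1 − power = 1 − 0.8616 = 0.1384.

β ≈ 0.138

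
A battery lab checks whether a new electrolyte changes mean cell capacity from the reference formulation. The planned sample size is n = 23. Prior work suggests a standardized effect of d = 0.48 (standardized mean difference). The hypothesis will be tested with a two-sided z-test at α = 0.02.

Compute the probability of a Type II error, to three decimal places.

Noncentrality parameter: δ = d·√n = 0.48 × √23 = 2.3020
Two-sided α = 0.02 → critical value z_{0.01} = 2.326.
Power = Φ(δ − 2.326) + Φ(−δ − 2.326) = Φ(-0.024) + Φ(-4.628) = 0.4903 + 0.0000 = 0.4903.
Type II error: β = 1 − power = 1 − 0.4903 = 0.5097.

β ≈ 0.510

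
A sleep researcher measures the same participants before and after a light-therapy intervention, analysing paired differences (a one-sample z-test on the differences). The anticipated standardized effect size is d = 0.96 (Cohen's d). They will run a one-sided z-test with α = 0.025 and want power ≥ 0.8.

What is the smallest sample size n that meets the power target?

n = 9

Set Φ(δ − 1.960) = 0.8; then δ − 1.960 = Φ⁻¹(0.8) = 0.842, giving δ = 2.802.
δ = d·√n ⇒ n = (δ/d)² = (2.802 / 0.96)² = 8.52.
Rounding up, n = 9.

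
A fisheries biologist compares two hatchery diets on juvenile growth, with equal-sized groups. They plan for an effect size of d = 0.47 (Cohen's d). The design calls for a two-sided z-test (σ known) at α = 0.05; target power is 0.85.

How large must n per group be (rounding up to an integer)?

For power 0.85 need Φ(δ − z_{0.025}) = 0.85, so δ = z_{0.025} + z_{0.15} = 1.960 + 1.036 = 2.996.
(The Φ(−δ − z_{α/2}) term is vanishingly small for δ > 0 and is dropped in the standard sample-size formula.)
δ = d·√(n/2) ⇒ n = 2(δ/d)² = 2 × (2.996 / 0.47)² = 81.29.
Round up to the next whole unit.

n = 82 per group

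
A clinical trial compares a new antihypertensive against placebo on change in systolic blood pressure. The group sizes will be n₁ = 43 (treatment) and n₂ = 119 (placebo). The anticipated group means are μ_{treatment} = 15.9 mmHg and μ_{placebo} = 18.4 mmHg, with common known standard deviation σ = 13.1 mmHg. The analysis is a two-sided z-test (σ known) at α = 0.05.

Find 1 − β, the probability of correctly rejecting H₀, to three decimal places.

Power ≈ 0.189

Standardized effect: d = |μ_{treatment} − μ_{placebo}| / σ = |15.9 − 18.4| / 13.1 = 0.1908
Noncentrality parameter: δ = d / √(1/n₁ + 1/n₂) = 0.1908 / √(1/43 + 1/119) = 1.0726
Two-sided α = 0.05 → critical value z_{0.025} = 1.960.
Power = Φ(δ − 1.960) + Φ(−δ − 1.960) = Φ(-0.887) + Φ(-3.033) = 0.1874 + 0.0012 = 0.1886.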